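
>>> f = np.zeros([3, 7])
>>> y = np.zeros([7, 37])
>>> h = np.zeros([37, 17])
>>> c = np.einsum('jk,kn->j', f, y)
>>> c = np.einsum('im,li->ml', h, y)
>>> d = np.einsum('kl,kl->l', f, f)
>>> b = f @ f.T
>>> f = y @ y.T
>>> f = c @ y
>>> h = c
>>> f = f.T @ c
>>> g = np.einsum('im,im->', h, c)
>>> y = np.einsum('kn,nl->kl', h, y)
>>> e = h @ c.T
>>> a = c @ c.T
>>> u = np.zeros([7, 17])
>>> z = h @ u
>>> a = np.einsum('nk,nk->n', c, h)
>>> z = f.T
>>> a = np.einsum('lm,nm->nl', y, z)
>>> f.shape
(37, 7)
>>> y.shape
(17, 37)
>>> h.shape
(17, 7)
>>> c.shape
(17, 7)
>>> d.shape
(7,)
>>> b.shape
(3, 3)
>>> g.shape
()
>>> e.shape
(17, 17)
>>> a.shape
(7, 17)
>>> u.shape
(7, 17)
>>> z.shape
(7, 37)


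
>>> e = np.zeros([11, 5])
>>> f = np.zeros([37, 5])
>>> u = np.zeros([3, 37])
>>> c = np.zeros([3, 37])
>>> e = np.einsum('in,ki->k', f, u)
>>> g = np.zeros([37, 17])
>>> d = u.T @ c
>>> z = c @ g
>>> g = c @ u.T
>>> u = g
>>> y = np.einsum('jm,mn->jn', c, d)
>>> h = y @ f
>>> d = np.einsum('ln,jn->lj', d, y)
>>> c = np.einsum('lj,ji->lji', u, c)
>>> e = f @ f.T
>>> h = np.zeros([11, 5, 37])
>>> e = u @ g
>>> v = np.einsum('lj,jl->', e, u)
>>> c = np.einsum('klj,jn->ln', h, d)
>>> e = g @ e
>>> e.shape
(3, 3)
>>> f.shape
(37, 5)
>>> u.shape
(3, 3)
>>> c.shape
(5, 3)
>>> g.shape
(3, 3)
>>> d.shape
(37, 3)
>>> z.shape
(3, 17)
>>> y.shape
(3, 37)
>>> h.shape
(11, 5, 37)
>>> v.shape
()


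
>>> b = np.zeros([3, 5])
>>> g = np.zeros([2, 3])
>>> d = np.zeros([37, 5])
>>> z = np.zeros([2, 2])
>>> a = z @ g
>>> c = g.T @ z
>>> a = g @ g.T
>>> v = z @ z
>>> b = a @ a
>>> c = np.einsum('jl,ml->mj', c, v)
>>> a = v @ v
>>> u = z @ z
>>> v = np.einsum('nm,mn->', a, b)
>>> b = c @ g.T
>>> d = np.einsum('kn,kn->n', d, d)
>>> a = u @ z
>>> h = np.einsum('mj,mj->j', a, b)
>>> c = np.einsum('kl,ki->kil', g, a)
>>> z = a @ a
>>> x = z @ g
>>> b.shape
(2, 2)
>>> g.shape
(2, 3)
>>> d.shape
(5,)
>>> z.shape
(2, 2)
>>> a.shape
(2, 2)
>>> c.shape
(2, 2, 3)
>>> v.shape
()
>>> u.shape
(2, 2)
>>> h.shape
(2,)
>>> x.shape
(2, 3)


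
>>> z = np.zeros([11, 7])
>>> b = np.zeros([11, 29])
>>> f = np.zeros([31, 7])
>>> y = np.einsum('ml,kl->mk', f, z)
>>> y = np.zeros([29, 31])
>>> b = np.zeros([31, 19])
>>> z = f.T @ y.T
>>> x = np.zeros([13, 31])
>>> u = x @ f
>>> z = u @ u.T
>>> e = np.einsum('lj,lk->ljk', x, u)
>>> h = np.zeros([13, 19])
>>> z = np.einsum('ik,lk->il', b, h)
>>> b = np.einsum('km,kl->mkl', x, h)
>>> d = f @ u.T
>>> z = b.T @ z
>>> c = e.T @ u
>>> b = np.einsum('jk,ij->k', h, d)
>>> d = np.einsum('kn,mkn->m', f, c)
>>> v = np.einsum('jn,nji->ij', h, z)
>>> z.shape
(19, 13, 13)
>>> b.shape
(19,)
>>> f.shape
(31, 7)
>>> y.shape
(29, 31)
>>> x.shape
(13, 31)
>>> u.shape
(13, 7)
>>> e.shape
(13, 31, 7)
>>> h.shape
(13, 19)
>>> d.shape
(7,)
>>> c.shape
(7, 31, 7)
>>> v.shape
(13, 13)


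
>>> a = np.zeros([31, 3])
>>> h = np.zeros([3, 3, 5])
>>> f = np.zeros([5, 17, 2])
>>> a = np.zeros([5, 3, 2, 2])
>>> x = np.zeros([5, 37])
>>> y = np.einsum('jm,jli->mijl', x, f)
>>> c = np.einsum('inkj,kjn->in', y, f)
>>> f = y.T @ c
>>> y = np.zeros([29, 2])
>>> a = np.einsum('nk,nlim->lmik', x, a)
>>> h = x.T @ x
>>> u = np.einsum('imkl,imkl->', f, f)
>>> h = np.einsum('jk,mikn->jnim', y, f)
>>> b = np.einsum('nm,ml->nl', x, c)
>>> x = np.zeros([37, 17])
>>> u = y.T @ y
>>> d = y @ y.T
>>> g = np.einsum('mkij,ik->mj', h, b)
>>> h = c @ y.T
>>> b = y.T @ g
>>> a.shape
(3, 2, 2, 37)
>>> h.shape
(37, 29)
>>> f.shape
(17, 5, 2, 2)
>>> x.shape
(37, 17)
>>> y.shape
(29, 2)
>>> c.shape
(37, 2)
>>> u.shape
(2, 2)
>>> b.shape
(2, 17)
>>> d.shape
(29, 29)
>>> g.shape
(29, 17)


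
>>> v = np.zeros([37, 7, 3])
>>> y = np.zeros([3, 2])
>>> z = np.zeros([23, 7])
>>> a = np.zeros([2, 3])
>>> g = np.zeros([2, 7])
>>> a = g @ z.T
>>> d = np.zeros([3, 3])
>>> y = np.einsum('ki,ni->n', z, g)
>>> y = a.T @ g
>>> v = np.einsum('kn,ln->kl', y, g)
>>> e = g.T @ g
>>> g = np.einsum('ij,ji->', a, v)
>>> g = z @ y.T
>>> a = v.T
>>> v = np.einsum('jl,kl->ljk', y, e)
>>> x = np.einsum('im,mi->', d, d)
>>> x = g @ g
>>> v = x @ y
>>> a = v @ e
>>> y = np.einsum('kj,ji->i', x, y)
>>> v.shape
(23, 7)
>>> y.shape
(7,)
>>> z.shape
(23, 7)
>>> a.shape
(23, 7)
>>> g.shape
(23, 23)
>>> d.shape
(3, 3)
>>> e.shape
(7, 7)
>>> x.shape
(23, 23)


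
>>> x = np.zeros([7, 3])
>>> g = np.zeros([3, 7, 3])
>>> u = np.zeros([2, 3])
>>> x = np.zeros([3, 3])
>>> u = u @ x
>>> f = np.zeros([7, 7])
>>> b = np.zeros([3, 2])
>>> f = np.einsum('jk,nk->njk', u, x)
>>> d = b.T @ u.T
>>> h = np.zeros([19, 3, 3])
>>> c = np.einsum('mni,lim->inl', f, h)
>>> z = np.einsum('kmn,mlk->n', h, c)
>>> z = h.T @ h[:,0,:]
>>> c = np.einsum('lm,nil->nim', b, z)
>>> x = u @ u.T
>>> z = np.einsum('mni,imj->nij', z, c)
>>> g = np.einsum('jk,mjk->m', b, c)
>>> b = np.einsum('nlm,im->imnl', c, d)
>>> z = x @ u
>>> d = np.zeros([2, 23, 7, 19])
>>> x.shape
(2, 2)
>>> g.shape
(3,)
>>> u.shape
(2, 3)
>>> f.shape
(3, 2, 3)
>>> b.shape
(2, 2, 3, 3)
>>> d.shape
(2, 23, 7, 19)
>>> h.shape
(19, 3, 3)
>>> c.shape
(3, 3, 2)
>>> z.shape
(2, 3)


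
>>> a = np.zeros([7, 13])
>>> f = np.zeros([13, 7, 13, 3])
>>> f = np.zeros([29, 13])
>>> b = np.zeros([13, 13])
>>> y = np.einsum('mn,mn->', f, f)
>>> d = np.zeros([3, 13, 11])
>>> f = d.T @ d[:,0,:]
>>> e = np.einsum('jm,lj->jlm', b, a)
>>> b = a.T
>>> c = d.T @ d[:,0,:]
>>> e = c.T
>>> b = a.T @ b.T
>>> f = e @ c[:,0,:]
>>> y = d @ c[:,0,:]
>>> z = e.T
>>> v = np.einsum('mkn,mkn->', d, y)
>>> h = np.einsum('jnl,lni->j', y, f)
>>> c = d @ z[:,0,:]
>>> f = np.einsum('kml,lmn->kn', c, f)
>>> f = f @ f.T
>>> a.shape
(7, 13)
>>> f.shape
(3, 3)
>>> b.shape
(13, 13)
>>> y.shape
(3, 13, 11)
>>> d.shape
(3, 13, 11)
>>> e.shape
(11, 13, 11)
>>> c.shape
(3, 13, 11)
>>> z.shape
(11, 13, 11)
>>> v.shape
()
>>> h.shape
(3,)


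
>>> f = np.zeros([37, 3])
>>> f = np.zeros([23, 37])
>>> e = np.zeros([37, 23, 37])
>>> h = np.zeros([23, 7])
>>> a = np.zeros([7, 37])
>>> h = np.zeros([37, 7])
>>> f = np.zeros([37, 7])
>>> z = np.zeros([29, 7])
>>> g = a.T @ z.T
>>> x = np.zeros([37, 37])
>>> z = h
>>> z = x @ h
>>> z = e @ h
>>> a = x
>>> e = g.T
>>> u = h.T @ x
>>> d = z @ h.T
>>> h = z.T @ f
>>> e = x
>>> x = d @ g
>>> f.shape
(37, 7)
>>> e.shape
(37, 37)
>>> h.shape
(7, 23, 7)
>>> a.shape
(37, 37)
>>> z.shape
(37, 23, 7)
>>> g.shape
(37, 29)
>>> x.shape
(37, 23, 29)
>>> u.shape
(7, 37)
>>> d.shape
(37, 23, 37)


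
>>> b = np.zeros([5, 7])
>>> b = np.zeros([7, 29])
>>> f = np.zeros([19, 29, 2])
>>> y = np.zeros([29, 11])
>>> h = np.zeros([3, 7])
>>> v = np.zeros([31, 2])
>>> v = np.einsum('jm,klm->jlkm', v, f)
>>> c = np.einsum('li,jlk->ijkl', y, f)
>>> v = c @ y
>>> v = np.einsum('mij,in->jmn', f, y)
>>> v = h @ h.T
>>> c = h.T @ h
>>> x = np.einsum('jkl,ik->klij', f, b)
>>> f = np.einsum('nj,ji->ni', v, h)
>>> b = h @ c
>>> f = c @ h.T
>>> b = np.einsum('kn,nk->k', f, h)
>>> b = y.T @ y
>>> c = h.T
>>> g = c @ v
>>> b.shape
(11, 11)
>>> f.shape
(7, 3)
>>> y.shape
(29, 11)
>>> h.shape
(3, 7)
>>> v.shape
(3, 3)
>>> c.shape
(7, 3)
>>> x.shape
(29, 2, 7, 19)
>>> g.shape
(7, 3)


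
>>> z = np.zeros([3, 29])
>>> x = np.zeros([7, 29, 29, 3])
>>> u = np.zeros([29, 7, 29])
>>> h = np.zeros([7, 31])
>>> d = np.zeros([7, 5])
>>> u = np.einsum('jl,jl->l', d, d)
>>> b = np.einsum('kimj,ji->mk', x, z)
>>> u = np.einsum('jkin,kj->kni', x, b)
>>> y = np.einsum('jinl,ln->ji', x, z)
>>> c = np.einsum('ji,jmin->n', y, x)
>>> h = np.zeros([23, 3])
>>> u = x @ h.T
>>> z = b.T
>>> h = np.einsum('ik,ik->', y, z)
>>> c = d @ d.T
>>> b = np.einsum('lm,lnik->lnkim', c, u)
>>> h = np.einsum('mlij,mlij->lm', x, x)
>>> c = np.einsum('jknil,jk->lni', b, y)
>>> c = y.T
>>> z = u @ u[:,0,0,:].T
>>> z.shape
(7, 29, 29, 7)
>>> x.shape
(7, 29, 29, 3)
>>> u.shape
(7, 29, 29, 23)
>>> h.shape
(29, 7)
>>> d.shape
(7, 5)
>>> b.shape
(7, 29, 23, 29, 7)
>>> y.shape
(7, 29)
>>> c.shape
(29, 7)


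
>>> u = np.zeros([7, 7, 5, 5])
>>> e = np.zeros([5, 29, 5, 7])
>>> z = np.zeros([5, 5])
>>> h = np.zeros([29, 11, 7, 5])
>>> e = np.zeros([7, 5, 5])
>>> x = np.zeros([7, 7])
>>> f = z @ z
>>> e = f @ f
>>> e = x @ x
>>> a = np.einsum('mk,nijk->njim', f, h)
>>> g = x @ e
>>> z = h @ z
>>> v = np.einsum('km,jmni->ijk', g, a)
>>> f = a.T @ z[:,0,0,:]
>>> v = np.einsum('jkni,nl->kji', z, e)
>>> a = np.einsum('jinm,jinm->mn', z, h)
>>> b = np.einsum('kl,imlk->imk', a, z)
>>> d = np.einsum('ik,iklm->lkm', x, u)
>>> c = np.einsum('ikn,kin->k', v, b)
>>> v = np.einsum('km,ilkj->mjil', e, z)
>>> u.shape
(7, 7, 5, 5)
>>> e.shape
(7, 7)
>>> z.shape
(29, 11, 7, 5)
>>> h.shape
(29, 11, 7, 5)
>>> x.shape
(7, 7)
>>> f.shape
(5, 11, 7, 5)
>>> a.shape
(5, 7)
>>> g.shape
(7, 7)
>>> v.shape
(7, 5, 29, 11)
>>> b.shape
(29, 11, 5)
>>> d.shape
(5, 7, 5)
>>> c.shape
(29,)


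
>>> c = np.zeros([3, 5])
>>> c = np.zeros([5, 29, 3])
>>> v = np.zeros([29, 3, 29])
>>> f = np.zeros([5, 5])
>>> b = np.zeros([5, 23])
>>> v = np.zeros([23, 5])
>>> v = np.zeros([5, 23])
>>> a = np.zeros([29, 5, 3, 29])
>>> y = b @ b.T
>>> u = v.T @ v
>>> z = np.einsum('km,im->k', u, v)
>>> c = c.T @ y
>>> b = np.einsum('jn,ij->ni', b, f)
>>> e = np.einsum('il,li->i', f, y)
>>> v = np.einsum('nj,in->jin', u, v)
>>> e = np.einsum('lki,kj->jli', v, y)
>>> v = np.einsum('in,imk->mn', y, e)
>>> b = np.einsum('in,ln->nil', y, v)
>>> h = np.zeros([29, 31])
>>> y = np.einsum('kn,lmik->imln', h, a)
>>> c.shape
(3, 29, 5)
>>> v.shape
(23, 5)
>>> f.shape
(5, 5)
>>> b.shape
(5, 5, 23)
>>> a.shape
(29, 5, 3, 29)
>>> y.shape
(3, 5, 29, 31)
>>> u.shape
(23, 23)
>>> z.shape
(23,)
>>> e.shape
(5, 23, 23)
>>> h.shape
(29, 31)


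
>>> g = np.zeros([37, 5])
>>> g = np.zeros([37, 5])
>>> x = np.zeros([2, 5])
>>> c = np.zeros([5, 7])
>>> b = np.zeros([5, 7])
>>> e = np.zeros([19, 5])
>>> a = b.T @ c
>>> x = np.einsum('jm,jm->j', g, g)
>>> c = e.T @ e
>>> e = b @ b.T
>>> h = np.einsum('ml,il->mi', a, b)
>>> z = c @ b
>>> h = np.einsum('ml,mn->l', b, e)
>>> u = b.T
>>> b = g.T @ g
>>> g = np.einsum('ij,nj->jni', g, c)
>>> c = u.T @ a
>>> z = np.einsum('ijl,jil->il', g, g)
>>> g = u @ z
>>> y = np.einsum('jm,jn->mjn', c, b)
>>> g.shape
(7, 37)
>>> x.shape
(37,)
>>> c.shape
(5, 7)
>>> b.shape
(5, 5)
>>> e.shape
(5, 5)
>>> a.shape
(7, 7)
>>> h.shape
(7,)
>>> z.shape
(5, 37)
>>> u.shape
(7, 5)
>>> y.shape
(7, 5, 5)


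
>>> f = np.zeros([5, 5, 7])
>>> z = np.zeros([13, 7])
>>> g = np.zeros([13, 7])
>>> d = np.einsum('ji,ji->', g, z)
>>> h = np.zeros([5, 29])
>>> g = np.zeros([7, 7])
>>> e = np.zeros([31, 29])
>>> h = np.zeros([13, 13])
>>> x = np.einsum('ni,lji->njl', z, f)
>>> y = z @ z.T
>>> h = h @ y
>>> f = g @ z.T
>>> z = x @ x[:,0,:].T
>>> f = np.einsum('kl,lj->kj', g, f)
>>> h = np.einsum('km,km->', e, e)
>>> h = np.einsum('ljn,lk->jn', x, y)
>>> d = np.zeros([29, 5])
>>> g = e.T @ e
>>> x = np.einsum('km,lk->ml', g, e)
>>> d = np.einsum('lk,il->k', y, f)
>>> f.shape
(7, 13)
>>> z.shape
(13, 5, 13)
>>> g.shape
(29, 29)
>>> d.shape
(13,)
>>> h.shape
(5, 5)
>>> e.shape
(31, 29)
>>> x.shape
(29, 31)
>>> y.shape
(13, 13)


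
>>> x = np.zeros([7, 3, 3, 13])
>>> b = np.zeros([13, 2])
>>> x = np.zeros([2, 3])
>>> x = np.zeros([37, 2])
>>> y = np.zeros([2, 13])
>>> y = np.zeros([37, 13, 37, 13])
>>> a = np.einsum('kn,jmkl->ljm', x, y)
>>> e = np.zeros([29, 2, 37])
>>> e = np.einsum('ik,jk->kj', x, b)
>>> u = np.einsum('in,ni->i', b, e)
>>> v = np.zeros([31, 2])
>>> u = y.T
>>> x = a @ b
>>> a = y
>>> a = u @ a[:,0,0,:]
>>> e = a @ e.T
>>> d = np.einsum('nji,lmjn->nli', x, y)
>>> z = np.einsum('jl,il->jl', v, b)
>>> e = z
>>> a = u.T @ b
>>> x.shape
(13, 37, 2)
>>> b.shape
(13, 2)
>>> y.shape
(37, 13, 37, 13)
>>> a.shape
(37, 13, 37, 2)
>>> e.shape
(31, 2)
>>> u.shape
(13, 37, 13, 37)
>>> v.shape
(31, 2)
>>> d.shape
(13, 37, 2)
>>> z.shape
(31, 2)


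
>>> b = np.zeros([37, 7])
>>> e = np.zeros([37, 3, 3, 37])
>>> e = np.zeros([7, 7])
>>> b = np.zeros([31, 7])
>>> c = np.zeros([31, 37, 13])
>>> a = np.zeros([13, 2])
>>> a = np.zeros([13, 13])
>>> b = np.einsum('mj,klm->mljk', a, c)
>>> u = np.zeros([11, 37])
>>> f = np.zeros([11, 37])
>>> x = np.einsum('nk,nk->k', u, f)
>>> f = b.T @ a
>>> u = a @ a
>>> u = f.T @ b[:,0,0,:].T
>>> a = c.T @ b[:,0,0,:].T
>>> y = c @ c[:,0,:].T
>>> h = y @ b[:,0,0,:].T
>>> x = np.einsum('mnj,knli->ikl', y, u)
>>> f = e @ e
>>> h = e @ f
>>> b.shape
(13, 37, 13, 31)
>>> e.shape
(7, 7)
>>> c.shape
(31, 37, 13)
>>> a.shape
(13, 37, 13)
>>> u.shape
(13, 37, 13, 13)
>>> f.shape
(7, 7)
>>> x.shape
(13, 13, 13)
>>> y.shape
(31, 37, 31)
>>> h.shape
(7, 7)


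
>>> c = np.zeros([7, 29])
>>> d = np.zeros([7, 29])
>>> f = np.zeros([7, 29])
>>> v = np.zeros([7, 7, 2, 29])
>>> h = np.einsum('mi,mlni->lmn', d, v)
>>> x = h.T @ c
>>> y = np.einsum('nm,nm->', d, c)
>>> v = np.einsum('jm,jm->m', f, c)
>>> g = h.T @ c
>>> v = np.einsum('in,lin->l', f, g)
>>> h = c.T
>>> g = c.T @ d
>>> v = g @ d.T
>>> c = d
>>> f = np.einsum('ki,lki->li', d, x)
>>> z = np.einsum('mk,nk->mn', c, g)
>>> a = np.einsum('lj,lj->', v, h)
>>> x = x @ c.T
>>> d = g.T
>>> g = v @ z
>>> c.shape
(7, 29)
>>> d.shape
(29, 29)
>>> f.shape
(2, 29)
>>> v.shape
(29, 7)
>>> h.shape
(29, 7)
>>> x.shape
(2, 7, 7)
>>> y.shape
()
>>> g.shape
(29, 29)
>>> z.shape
(7, 29)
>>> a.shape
()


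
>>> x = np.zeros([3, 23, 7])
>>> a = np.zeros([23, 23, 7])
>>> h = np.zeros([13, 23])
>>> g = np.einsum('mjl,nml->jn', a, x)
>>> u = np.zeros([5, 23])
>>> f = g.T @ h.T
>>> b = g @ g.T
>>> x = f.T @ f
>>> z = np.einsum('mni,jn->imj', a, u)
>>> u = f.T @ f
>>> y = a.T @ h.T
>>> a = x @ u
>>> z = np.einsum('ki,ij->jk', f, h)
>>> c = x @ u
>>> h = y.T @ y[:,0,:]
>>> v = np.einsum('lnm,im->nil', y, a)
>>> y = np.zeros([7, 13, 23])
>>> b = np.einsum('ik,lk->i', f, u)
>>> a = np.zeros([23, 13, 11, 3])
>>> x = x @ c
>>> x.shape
(13, 13)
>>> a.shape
(23, 13, 11, 3)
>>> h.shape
(13, 23, 13)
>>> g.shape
(23, 3)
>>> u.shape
(13, 13)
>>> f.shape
(3, 13)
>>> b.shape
(3,)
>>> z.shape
(23, 3)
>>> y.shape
(7, 13, 23)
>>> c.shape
(13, 13)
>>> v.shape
(23, 13, 7)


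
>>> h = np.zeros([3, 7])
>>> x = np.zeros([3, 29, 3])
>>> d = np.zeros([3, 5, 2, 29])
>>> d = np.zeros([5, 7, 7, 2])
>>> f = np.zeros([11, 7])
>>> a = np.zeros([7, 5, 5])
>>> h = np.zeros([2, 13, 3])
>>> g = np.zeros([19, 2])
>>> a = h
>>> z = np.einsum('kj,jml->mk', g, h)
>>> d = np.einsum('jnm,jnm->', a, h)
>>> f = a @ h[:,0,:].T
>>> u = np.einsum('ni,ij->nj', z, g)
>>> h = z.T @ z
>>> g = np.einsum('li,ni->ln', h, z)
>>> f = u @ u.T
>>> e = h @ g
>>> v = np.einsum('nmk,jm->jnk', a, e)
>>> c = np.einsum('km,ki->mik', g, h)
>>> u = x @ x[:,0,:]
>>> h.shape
(19, 19)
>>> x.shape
(3, 29, 3)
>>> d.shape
()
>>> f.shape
(13, 13)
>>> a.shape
(2, 13, 3)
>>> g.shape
(19, 13)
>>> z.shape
(13, 19)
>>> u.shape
(3, 29, 3)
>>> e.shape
(19, 13)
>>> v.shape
(19, 2, 3)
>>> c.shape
(13, 19, 19)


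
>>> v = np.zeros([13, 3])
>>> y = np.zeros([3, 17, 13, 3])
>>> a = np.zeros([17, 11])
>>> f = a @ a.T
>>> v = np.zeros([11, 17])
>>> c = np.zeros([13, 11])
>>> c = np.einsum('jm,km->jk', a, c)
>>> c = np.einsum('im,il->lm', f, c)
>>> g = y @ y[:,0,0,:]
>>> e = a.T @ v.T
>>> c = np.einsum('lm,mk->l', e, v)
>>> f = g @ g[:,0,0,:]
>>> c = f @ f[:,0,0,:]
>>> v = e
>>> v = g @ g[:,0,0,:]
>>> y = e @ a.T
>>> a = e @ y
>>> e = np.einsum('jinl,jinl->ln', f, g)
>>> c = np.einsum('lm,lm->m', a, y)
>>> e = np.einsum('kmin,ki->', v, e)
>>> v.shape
(3, 17, 13, 3)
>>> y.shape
(11, 17)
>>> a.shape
(11, 17)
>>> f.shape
(3, 17, 13, 3)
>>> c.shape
(17,)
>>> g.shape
(3, 17, 13, 3)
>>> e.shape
()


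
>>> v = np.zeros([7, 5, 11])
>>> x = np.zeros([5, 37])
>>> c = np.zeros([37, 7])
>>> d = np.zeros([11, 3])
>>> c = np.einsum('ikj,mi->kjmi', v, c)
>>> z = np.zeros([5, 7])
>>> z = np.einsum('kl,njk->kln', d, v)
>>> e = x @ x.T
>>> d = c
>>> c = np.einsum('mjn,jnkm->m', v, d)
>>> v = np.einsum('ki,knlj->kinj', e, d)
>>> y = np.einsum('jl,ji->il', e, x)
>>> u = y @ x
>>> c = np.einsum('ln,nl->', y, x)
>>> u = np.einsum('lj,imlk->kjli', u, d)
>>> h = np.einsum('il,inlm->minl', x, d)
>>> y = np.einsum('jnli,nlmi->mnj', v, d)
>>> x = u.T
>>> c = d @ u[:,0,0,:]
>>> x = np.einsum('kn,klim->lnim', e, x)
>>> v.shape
(5, 5, 11, 7)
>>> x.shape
(37, 5, 37, 7)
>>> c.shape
(5, 11, 37, 5)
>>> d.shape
(5, 11, 37, 7)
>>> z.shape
(11, 3, 7)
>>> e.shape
(5, 5)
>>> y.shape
(37, 5, 5)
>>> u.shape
(7, 37, 37, 5)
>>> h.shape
(7, 5, 11, 37)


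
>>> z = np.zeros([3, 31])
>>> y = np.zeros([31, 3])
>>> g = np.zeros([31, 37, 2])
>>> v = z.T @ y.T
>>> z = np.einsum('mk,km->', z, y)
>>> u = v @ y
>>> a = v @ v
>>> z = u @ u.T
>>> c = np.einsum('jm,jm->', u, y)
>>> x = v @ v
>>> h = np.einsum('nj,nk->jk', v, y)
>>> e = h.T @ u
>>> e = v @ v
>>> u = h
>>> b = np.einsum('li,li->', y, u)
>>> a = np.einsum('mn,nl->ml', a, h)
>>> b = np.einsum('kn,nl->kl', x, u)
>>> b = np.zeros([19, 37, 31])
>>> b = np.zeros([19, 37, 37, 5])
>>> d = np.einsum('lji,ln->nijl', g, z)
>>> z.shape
(31, 31)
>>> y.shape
(31, 3)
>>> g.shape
(31, 37, 2)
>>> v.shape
(31, 31)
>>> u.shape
(31, 3)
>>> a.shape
(31, 3)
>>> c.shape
()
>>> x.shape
(31, 31)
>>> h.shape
(31, 3)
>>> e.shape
(31, 31)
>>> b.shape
(19, 37, 37, 5)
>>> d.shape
(31, 2, 37, 31)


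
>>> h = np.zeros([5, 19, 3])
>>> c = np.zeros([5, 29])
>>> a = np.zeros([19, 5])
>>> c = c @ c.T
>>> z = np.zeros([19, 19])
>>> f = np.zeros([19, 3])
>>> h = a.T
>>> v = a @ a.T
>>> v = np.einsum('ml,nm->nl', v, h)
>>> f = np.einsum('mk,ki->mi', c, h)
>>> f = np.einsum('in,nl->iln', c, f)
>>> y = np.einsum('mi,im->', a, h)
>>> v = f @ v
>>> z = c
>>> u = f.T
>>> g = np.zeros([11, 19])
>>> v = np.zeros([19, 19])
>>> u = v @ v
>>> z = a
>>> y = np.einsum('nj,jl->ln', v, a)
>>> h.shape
(5, 19)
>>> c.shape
(5, 5)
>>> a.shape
(19, 5)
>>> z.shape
(19, 5)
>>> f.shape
(5, 19, 5)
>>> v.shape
(19, 19)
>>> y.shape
(5, 19)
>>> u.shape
(19, 19)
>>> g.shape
(11, 19)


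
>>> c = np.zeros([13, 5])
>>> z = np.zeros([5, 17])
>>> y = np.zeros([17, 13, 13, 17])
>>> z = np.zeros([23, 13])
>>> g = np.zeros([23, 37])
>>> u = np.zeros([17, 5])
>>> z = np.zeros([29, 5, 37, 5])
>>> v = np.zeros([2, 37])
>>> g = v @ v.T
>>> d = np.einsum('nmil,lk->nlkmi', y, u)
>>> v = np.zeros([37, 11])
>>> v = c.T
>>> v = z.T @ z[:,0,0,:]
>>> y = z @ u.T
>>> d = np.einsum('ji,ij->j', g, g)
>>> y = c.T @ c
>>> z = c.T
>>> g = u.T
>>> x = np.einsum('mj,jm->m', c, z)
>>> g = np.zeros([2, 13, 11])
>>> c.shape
(13, 5)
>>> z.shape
(5, 13)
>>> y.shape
(5, 5)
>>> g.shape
(2, 13, 11)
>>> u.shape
(17, 5)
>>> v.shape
(5, 37, 5, 5)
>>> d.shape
(2,)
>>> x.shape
(13,)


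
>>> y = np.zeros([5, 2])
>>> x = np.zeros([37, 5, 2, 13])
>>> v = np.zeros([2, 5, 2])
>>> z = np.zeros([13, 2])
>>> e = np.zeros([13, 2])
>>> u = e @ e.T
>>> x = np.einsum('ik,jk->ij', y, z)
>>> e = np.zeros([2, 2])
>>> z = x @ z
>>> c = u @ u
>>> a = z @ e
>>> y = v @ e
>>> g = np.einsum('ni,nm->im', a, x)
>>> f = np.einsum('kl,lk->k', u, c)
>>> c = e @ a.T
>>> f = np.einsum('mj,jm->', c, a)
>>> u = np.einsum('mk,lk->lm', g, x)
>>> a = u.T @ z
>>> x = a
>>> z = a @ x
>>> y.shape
(2, 5, 2)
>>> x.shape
(2, 2)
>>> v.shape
(2, 5, 2)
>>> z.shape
(2, 2)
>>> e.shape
(2, 2)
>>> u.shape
(5, 2)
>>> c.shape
(2, 5)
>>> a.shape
(2, 2)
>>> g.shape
(2, 13)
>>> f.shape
()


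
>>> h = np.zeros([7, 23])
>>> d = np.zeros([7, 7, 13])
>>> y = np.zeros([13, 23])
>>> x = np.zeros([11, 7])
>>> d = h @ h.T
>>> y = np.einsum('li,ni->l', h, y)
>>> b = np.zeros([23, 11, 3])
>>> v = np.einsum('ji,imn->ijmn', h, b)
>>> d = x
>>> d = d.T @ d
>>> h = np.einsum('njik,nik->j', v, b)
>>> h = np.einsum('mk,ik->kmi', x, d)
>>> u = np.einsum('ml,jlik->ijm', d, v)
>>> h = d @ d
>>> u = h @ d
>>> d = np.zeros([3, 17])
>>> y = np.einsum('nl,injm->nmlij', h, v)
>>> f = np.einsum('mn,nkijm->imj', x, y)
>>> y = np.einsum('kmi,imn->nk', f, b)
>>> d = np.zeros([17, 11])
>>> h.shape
(7, 7)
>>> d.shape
(17, 11)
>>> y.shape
(3, 7)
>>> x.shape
(11, 7)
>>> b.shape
(23, 11, 3)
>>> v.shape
(23, 7, 11, 3)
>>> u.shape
(7, 7)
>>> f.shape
(7, 11, 23)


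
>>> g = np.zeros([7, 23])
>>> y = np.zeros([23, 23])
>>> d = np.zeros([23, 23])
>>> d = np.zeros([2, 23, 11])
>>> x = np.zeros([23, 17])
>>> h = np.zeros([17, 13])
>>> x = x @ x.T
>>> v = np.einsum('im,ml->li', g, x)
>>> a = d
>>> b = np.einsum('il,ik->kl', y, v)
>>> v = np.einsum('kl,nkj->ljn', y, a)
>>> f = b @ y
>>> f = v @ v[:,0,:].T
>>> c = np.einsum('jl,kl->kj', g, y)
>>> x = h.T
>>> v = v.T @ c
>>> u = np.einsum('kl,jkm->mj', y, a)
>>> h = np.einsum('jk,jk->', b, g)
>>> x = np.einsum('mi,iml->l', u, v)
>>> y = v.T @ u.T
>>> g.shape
(7, 23)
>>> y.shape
(7, 11, 11)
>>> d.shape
(2, 23, 11)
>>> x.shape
(7,)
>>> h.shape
()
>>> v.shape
(2, 11, 7)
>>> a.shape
(2, 23, 11)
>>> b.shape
(7, 23)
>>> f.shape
(23, 11, 23)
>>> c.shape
(23, 7)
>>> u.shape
(11, 2)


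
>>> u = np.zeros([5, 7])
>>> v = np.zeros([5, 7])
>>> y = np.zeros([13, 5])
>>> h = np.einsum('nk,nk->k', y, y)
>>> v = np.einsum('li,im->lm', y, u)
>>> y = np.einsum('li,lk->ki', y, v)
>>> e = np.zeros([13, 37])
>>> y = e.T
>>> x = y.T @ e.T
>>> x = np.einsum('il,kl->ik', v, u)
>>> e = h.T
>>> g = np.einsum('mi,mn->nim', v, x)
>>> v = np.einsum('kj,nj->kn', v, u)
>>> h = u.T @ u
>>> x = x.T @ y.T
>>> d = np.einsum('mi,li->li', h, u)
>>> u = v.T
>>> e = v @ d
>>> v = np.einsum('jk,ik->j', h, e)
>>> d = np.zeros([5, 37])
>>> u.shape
(5, 13)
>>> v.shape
(7,)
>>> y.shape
(37, 13)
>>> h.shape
(7, 7)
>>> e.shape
(13, 7)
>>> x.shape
(5, 37)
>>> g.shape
(5, 7, 13)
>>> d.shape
(5, 37)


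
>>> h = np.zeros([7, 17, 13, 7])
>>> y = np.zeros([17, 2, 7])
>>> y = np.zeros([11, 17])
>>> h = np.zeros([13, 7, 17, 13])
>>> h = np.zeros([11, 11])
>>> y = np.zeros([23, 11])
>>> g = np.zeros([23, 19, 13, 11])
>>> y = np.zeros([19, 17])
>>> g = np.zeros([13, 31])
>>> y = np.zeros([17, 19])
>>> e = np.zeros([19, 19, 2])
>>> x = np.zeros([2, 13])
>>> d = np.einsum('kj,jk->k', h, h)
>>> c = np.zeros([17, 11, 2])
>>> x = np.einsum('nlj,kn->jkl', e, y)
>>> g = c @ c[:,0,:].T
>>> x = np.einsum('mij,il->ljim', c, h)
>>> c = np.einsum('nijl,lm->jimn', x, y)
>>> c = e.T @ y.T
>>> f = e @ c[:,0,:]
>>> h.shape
(11, 11)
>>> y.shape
(17, 19)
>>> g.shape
(17, 11, 17)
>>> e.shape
(19, 19, 2)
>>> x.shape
(11, 2, 11, 17)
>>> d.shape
(11,)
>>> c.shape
(2, 19, 17)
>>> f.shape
(19, 19, 17)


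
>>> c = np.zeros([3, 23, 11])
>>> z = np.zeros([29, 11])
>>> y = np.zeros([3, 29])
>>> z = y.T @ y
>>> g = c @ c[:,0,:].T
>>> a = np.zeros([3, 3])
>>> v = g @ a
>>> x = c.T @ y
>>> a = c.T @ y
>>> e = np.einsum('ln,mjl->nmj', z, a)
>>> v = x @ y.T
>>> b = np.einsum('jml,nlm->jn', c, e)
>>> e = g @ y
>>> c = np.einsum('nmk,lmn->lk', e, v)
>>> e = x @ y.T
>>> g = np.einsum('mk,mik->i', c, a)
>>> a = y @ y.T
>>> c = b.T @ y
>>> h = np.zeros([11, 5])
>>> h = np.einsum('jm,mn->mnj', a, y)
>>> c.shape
(29, 29)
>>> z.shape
(29, 29)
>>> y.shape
(3, 29)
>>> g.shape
(23,)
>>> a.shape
(3, 3)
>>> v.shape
(11, 23, 3)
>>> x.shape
(11, 23, 29)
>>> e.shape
(11, 23, 3)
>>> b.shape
(3, 29)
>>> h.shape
(3, 29, 3)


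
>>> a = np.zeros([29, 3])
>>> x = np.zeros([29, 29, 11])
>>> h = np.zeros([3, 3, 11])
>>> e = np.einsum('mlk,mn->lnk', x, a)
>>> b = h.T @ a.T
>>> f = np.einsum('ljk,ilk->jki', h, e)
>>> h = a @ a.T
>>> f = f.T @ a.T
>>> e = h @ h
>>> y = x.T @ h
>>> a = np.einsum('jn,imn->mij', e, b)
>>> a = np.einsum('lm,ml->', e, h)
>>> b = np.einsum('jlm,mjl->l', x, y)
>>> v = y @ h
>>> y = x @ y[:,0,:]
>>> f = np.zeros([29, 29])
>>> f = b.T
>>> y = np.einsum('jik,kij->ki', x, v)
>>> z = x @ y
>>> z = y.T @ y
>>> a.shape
()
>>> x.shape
(29, 29, 11)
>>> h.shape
(29, 29)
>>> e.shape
(29, 29)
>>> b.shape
(29,)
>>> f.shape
(29,)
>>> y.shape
(11, 29)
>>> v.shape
(11, 29, 29)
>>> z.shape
(29, 29)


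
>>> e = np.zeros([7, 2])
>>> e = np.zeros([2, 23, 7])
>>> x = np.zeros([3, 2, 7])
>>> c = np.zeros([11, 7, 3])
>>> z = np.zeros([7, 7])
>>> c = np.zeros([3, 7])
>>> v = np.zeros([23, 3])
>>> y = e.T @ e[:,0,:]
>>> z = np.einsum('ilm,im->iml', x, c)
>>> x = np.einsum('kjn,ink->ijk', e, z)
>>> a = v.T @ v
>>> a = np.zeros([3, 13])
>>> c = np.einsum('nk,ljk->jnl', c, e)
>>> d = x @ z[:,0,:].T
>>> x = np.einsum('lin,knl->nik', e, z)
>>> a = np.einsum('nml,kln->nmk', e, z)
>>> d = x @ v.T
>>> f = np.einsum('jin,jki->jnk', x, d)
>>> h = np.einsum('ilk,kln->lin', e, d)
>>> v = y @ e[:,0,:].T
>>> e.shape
(2, 23, 7)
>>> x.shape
(7, 23, 3)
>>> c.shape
(23, 3, 2)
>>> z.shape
(3, 7, 2)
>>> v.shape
(7, 23, 2)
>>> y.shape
(7, 23, 7)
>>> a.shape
(2, 23, 3)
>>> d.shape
(7, 23, 23)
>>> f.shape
(7, 3, 23)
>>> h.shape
(23, 2, 23)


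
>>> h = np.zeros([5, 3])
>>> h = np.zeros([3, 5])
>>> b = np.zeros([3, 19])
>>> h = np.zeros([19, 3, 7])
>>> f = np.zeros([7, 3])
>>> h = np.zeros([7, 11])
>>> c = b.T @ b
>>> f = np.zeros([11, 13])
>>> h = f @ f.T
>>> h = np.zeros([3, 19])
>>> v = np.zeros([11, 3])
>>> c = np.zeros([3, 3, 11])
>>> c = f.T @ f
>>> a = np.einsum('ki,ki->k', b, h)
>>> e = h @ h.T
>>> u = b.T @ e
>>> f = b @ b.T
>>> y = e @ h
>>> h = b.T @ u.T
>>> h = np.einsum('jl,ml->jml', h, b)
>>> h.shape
(19, 3, 19)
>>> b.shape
(3, 19)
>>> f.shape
(3, 3)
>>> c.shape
(13, 13)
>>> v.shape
(11, 3)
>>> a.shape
(3,)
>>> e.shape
(3, 3)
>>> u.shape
(19, 3)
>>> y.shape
(3, 19)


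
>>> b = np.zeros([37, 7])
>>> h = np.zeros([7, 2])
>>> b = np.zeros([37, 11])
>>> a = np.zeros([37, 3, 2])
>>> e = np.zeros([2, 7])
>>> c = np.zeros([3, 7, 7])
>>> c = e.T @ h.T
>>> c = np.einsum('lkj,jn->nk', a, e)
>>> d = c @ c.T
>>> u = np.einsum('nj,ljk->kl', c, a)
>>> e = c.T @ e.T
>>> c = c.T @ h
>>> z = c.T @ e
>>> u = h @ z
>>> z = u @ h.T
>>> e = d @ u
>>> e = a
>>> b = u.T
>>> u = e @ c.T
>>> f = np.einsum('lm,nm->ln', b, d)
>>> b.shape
(2, 7)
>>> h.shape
(7, 2)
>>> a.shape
(37, 3, 2)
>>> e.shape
(37, 3, 2)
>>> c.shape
(3, 2)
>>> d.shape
(7, 7)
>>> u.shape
(37, 3, 3)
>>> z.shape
(7, 7)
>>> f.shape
(2, 7)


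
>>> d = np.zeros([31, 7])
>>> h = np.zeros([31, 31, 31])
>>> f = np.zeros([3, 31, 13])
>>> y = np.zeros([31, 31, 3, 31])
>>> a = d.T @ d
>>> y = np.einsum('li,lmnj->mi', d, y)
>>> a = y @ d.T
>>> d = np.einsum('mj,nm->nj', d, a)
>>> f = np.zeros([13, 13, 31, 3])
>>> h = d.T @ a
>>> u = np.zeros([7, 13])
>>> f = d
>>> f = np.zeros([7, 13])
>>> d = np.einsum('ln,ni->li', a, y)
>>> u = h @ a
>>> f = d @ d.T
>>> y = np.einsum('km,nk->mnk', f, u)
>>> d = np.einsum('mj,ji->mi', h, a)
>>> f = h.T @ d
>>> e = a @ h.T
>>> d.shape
(7, 31)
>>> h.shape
(7, 31)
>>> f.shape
(31, 31)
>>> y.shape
(31, 7, 31)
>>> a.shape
(31, 31)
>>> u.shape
(7, 31)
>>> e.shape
(31, 7)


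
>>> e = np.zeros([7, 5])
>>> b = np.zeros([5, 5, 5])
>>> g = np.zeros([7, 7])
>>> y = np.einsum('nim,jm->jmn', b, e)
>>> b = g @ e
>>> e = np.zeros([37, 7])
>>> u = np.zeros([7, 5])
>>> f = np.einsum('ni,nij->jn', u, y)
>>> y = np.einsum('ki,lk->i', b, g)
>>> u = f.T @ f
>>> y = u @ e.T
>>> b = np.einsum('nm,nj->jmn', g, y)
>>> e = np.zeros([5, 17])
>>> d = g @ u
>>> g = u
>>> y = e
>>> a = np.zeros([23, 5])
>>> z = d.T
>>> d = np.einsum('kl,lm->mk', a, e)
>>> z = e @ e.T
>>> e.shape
(5, 17)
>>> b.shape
(37, 7, 7)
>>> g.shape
(7, 7)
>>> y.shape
(5, 17)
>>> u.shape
(7, 7)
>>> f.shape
(5, 7)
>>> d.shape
(17, 23)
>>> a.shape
(23, 5)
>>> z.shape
(5, 5)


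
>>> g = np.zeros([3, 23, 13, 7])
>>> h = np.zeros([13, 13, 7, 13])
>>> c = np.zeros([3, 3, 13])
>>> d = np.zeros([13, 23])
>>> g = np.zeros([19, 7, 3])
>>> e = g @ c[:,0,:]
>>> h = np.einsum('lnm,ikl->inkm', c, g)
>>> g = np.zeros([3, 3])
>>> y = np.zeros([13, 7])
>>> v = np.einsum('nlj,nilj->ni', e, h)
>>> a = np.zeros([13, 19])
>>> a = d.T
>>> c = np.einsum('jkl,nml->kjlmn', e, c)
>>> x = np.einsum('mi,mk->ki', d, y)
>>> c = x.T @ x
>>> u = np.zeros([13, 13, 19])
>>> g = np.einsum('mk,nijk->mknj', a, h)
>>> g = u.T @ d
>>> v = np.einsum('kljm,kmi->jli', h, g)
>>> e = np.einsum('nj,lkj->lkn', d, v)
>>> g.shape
(19, 13, 23)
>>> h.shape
(19, 3, 7, 13)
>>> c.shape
(23, 23)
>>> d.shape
(13, 23)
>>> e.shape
(7, 3, 13)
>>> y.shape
(13, 7)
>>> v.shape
(7, 3, 23)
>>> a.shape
(23, 13)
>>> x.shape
(7, 23)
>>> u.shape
(13, 13, 19)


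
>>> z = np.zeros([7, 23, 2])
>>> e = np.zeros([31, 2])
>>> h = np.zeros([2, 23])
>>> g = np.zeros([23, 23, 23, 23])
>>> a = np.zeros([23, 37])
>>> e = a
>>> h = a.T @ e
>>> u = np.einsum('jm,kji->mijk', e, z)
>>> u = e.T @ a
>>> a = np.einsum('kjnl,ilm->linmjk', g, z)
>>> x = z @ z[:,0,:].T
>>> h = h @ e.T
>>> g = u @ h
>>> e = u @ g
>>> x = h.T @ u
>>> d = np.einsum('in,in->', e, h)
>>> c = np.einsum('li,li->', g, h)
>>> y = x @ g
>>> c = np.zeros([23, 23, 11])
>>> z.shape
(7, 23, 2)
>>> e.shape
(37, 23)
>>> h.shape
(37, 23)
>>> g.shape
(37, 23)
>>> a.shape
(23, 7, 23, 2, 23, 23)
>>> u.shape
(37, 37)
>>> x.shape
(23, 37)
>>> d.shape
()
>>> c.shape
(23, 23, 11)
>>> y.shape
(23, 23)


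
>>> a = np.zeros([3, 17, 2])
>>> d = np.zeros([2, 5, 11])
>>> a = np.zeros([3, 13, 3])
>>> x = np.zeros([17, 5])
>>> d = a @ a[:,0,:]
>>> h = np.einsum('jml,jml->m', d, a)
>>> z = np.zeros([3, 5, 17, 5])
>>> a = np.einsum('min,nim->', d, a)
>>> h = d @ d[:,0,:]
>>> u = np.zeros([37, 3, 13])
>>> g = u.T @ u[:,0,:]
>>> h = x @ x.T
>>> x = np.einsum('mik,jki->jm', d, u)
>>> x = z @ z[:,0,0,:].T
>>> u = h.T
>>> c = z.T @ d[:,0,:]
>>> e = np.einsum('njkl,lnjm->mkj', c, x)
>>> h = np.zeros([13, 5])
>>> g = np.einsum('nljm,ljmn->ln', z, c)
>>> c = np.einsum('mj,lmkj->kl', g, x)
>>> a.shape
()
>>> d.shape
(3, 13, 3)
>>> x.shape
(3, 5, 17, 3)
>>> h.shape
(13, 5)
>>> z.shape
(3, 5, 17, 5)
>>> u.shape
(17, 17)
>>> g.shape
(5, 3)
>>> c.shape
(17, 3)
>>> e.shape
(3, 5, 17)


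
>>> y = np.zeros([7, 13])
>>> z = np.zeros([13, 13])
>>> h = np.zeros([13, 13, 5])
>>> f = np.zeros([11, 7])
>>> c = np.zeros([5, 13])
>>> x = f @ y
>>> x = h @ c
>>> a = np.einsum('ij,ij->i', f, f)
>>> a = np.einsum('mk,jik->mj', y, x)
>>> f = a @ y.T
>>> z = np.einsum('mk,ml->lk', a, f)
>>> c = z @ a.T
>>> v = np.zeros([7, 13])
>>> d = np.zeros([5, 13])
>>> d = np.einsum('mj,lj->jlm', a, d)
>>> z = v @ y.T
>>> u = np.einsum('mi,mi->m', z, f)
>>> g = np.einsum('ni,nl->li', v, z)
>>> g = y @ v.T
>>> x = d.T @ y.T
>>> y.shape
(7, 13)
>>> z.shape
(7, 7)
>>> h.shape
(13, 13, 5)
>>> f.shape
(7, 7)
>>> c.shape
(7, 7)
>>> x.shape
(7, 5, 7)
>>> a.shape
(7, 13)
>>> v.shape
(7, 13)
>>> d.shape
(13, 5, 7)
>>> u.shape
(7,)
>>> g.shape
(7, 7)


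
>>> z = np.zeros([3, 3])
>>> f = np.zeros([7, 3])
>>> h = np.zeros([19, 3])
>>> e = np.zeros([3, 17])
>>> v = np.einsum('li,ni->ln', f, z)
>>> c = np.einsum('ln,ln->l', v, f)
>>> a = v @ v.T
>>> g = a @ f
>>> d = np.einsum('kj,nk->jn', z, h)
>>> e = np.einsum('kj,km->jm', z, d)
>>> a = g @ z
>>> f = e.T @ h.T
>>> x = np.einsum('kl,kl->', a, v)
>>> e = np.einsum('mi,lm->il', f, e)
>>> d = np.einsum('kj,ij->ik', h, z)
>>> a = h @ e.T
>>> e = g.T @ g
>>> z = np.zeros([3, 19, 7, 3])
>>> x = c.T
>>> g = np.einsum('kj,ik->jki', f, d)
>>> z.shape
(3, 19, 7, 3)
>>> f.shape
(19, 19)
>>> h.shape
(19, 3)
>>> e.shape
(3, 3)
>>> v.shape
(7, 3)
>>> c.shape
(7,)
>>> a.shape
(19, 19)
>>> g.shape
(19, 19, 3)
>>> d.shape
(3, 19)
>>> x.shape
(7,)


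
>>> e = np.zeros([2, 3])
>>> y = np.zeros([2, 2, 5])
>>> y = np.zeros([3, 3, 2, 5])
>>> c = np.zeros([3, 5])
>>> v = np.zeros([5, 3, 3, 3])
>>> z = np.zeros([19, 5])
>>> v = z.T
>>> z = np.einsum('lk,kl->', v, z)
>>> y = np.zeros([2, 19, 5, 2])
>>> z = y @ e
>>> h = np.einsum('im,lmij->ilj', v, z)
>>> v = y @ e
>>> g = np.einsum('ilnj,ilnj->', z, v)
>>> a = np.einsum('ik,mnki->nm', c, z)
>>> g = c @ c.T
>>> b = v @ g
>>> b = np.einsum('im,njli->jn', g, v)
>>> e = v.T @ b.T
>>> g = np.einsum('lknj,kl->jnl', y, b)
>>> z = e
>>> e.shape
(3, 5, 19, 19)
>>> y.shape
(2, 19, 5, 2)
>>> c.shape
(3, 5)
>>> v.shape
(2, 19, 5, 3)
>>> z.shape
(3, 5, 19, 19)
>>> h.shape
(5, 2, 3)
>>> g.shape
(2, 5, 2)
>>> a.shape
(19, 2)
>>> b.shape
(19, 2)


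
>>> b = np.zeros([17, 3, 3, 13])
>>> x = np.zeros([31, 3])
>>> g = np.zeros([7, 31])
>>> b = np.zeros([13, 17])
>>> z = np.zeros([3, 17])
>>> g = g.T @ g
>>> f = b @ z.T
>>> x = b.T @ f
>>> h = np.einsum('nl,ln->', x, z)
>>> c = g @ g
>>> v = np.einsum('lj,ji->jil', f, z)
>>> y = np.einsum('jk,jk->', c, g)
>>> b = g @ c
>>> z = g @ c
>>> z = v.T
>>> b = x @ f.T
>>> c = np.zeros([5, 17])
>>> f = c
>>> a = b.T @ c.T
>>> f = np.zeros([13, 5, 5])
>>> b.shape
(17, 13)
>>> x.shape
(17, 3)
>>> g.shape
(31, 31)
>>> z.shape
(13, 17, 3)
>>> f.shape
(13, 5, 5)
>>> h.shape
()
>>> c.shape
(5, 17)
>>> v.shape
(3, 17, 13)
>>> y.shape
()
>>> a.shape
(13, 5)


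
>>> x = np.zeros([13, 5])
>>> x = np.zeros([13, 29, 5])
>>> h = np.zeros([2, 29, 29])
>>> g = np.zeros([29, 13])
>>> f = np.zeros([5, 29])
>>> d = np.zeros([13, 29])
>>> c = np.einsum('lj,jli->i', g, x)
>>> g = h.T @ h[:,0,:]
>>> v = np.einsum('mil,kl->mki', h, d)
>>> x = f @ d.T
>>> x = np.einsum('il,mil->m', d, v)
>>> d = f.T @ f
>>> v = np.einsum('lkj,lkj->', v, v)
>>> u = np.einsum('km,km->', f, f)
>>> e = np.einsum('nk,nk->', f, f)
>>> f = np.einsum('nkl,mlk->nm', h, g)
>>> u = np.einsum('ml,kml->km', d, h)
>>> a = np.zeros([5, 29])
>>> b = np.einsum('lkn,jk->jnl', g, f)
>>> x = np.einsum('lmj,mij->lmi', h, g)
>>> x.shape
(2, 29, 29)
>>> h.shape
(2, 29, 29)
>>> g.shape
(29, 29, 29)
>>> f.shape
(2, 29)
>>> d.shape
(29, 29)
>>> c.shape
(5,)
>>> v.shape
()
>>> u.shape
(2, 29)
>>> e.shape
()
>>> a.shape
(5, 29)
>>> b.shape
(2, 29, 29)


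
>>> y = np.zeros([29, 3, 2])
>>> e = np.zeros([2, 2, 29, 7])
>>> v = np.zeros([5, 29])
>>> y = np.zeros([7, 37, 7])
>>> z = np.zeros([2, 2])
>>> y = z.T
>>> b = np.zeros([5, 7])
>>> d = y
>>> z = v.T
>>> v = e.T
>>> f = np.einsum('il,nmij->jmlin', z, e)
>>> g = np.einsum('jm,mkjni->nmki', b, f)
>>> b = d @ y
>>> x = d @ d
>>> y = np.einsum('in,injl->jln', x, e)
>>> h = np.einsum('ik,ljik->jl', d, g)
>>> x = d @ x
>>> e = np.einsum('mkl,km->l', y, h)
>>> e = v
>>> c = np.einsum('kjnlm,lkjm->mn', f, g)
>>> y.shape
(29, 7, 2)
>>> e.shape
(7, 29, 2, 2)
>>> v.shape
(7, 29, 2, 2)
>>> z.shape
(29, 5)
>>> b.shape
(2, 2)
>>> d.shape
(2, 2)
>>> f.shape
(7, 2, 5, 29, 2)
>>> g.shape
(29, 7, 2, 2)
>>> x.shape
(2, 2)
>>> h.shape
(7, 29)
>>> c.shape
(2, 5)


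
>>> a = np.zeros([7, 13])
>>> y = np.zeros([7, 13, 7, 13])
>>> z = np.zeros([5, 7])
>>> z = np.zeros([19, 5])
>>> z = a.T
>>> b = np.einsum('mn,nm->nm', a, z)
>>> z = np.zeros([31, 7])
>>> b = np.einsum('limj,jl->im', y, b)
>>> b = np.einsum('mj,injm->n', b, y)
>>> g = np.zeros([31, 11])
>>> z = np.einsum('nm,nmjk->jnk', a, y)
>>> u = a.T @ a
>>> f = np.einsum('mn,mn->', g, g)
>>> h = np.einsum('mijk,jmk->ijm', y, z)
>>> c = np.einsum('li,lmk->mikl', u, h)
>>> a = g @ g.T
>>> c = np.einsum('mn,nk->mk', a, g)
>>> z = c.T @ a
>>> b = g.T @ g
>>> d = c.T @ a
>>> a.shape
(31, 31)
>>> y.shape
(7, 13, 7, 13)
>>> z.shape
(11, 31)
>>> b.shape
(11, 11)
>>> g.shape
(31, 11)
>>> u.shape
(13, 13)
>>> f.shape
()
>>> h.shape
(13, 7, 7)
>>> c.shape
(31, 11)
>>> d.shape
(11, 31)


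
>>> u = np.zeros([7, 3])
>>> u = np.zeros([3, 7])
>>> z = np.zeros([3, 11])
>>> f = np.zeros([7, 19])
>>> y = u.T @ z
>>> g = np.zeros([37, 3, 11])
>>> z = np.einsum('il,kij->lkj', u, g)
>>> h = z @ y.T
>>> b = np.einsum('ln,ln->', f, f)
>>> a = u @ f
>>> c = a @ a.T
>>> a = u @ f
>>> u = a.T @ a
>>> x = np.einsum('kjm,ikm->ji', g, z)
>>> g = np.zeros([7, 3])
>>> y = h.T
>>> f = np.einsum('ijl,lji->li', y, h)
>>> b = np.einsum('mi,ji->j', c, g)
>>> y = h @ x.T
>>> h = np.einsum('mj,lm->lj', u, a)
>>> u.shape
(19, 19)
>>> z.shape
(7, 37, 11)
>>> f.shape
(7, 7)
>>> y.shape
(7, 37, 3)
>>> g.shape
(7, 3)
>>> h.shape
(3, 19)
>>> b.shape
(7,)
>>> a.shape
(3, 19)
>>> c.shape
(3, 3)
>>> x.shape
(3, 7)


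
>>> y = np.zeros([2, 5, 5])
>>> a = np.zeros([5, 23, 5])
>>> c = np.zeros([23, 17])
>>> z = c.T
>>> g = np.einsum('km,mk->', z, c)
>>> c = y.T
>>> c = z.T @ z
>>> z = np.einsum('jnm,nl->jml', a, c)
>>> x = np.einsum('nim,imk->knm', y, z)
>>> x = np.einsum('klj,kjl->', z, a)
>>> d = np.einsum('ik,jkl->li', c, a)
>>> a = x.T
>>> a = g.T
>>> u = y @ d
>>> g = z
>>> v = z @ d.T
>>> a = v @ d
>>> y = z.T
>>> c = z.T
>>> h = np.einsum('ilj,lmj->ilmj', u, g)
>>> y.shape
(23, 5, 5)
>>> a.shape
(5, 5, 23)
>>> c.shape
(23, 5, 5)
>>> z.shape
(5, 5, 23)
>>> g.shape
(5, 5, 23)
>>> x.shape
()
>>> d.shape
(5, 23)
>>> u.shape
(2, 5, 23)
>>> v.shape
(5, 5, 5)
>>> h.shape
(2, 5, 5, 23)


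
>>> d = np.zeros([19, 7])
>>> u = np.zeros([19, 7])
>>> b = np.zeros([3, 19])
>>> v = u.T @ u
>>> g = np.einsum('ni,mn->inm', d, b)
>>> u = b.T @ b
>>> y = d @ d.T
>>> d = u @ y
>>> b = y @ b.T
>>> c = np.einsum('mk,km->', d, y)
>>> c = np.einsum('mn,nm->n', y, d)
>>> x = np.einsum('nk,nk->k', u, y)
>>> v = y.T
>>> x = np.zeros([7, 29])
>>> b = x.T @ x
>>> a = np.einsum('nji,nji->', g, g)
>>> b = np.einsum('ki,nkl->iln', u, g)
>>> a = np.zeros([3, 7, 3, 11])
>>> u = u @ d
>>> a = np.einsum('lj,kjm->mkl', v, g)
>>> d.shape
(19, 19)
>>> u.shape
(19, 19)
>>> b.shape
(19, 3, 7)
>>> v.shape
(19, 19)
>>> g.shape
(7, 19, 3)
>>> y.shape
(19, 19)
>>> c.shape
(19,)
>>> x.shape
(7, 29)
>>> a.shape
(3, 7, 19)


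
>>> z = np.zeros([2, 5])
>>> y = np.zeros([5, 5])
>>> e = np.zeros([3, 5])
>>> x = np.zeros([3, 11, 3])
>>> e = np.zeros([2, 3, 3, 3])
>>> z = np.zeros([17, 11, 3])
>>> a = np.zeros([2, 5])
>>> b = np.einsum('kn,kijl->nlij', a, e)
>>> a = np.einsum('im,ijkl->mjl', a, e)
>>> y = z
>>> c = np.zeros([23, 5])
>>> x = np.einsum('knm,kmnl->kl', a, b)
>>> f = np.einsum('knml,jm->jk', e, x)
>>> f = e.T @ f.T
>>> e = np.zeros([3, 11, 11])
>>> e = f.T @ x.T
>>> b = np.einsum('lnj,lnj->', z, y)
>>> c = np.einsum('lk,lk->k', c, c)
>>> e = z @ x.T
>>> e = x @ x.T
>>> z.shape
(17, 11, 3)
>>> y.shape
(17, 11, 3)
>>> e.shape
(5, 5)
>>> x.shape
(5, 3)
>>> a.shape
(5, 3, 3)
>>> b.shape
()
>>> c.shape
(5,)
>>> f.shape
(3, 3, 3, 5)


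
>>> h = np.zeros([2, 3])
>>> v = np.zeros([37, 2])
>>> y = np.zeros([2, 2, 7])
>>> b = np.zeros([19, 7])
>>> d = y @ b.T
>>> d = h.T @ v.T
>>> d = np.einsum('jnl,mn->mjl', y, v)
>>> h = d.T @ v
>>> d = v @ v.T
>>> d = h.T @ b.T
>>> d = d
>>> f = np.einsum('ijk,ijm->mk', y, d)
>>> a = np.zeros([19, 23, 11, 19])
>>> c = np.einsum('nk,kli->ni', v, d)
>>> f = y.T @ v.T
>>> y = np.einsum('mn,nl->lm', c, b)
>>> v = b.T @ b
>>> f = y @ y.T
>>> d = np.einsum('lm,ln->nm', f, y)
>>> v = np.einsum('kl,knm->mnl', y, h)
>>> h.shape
(7, 2, 2)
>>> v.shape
(2, 2, 37)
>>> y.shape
(7, 37)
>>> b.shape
(19, 7)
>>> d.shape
(37, 7)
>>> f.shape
(7, 7)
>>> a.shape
(19, 23, 11, 19)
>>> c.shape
(37, 19)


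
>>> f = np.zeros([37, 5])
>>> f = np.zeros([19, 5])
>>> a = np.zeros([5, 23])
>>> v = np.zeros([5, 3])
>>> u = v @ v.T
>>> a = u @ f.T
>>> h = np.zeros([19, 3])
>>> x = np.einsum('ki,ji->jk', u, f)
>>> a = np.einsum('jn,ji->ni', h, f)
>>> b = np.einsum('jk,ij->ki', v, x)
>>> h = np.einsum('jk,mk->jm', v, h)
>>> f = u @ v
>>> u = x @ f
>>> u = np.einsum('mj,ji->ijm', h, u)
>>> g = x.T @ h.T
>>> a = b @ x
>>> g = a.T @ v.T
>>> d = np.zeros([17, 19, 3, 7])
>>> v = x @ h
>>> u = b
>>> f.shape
(5, 3)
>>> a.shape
(3, 5)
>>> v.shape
(19, 19)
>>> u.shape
(3, 19)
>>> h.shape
(5, 19)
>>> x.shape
(19, 5)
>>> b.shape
(3, 19)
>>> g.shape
(5, 5)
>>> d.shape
(17, 19, 3, 7)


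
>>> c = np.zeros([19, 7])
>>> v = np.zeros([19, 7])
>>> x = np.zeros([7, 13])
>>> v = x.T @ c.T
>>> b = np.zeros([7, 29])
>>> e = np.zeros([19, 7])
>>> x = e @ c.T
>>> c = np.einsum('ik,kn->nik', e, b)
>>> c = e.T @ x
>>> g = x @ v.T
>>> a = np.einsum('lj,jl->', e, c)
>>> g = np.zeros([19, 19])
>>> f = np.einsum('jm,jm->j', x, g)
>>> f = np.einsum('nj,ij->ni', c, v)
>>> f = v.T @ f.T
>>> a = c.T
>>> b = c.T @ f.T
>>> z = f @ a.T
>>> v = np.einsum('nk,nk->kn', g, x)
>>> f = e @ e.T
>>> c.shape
(7, 19)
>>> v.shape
(19, 19)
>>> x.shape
(19, 19)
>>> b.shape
(19, 19)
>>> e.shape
(19, 7)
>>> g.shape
(19, 19)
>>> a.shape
(19, 7)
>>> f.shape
(19, 19)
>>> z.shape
(19, 19)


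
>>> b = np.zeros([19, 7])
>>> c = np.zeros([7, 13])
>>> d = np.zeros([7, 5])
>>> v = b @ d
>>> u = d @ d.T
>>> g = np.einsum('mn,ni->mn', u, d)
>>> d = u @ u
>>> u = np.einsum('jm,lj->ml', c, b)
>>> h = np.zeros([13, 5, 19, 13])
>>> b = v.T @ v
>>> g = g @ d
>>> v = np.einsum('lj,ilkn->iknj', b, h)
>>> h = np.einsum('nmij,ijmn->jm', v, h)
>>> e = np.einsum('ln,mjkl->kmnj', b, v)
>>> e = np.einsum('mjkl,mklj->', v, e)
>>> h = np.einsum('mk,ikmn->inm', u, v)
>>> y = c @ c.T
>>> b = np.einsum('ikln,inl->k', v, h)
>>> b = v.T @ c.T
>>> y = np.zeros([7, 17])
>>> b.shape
(5, 13, 19, 7)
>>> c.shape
(7, 13)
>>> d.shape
(7, 7)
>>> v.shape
(13, 19, 13, 5)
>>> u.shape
(13, 19)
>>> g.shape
(7, 7)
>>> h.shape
(13, 5, 13)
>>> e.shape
()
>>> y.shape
(7, 17)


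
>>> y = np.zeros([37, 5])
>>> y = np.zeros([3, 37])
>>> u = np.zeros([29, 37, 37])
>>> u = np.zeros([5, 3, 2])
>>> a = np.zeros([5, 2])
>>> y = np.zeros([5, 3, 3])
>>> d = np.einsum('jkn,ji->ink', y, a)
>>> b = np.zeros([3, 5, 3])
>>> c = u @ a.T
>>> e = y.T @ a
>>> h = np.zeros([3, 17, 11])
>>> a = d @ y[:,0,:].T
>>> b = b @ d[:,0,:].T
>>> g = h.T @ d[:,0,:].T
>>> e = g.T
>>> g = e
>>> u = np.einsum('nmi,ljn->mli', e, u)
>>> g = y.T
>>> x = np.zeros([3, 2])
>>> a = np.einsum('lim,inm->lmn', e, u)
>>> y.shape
(5, 3, 3)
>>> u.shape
(17, 5, 11)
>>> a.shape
(2, 11, 5)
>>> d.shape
(2, 3, 3)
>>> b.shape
(3, 5, 2)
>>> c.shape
(5, 3, 5)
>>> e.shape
(2, 17, 11)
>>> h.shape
(3, 17, 11)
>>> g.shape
(3, 3, 5)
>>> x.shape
(3, 2)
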